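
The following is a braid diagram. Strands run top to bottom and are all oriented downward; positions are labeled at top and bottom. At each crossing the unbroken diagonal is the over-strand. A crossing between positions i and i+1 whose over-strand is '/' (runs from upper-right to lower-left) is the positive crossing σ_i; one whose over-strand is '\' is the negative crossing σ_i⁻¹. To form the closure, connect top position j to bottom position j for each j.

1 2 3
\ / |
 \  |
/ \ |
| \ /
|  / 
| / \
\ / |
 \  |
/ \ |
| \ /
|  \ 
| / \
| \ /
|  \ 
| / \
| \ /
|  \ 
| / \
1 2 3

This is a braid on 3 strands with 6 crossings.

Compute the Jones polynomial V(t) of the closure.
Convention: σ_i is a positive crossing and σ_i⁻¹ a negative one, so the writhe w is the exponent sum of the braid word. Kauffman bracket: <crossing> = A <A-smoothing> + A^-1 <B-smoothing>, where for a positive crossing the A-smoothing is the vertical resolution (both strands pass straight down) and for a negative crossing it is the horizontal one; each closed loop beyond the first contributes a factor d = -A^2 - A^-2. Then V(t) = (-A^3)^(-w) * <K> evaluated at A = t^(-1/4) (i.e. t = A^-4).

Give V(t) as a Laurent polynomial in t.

Reading the diagram top to bottom ('/'-over between positions i,i+1 = s_i, '\'-over = s_i^-1): braid word = s1^-1 s2 s1^-1 s2^-1 s2^-1 s2^-1.
Braid: s1^-1 s2 s1^-1 s2^-1 s2^-1 s2^-1 on 3 strands, 6 crossings.
Writhe w = (#positive) - (#negative) = 1 - 5 = -4.
State-sum expansion of <K>. There are 2^6 = 64 states.
Smooth each crossing (0=||, 1=⌣⌢); contribution A^(Σ sign_k(1-2s_k)) * d^(L-1).
Tabulate the states by total A-exponent and number of loops L (A-exp: L × count):
  A^6: L=4 ×1
  A^4: L=3 ×6
  A^2: L=2 ×12, L=4 ×3
  A^0: L=1 ×9, L=3 ×10, L=5 ×1
  A^-2: L=2 ×12, L=4 ×3
  A^-4: L=1 ×2, L=3 ×4
  A^-6: L=2 ×1
Each group contributes A^e * Σ count * d^(L-1):
Powers of d = -A^2 - A^-2: d^2 = A^4 + 2 + A^-4; d^3 = -A^6 - 3*A^2 - 3*A^-2 - A^-6; d^4 = A^8 + 4*A^4 + 6 + 4*A^-4 + A^-8.
  A^6 * (d^3) = -A^12 - 3*A^8 - 3*A^4 - 1
  A^4 * (6*d^2) = 6*A^8 + 12*A^4 + 6
  A^2 * (12*d + 3*d^3) = -3*A^8 - 21*A^4 - 21 - 3*A^-4
  A^0 * (9 + 10*d^2 + d^4) = A^8 + 14*A^4 + 35 + 14*A^-4 + A^-8
  A^-2 * (12*d + 3*d^3) = -3*A^4 - 21 - 21*A^-4 - 3*A^-8
  A^-4 * (2 + 4*d^2) = 4 + 10*A^-4 + 4*A^-8
  A^-6 * (d) = -A^-4 - A^-8
Summing the groups: <K> = -A^12 + A^8 - A^4 + 2 - A^-4 + A^-8
Normalise by the writhe: (-A^3)^(-w) = (-A^3)^(4) = A^12, so f(A) = A^12 * <K> = -A^24 + A^20 - A^16 + 2*A^12 - A^8 + A^4.
Substitute A = t^(-1/4), i.e. A^e → t^(-e/4): V(t) = t^-1 - t^-2 + 2*t^-3 - t^-4 + t^-5 - t^-6

Answer: t^-1 - t^-2 + 2*t^-3 - t^-4 + t^-5 - t^-6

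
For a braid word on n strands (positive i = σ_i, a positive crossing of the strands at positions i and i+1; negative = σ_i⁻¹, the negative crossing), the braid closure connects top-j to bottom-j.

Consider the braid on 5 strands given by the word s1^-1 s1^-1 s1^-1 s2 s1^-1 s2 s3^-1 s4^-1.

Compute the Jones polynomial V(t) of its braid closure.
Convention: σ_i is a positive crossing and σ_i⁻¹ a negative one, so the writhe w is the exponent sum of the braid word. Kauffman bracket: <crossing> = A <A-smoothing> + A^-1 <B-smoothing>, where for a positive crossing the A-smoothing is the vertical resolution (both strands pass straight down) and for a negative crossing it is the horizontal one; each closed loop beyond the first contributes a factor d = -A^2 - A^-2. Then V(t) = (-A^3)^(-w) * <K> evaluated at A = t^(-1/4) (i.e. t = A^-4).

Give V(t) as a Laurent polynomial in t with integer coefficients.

The presented braid s1^-1 s1^-1 s1^-1 s2 s1^-1 s2 s3^-1 s4^-1 on 5 strands reduces by inverse Markov moves (closure unchanged at each step):
  Destabilize: the word has the form β·s4^-1 where s4^-1 occurs only as the final letter (β ∈ B_4); drop it and the last strand → 4 strands.
  Destabilize: the word has the form β·s3^-1 where s3^-1 occurs only as the final letter (β ∈ B_3); drop it and the last strand → 3 strands.
Reduced to β = s1^-1 s1^-1 s1^-1 s2 s1^-1 s2 on 3 strands, 6 crossings.
Compute on β:
Braid: s1^-1 s1^-1 s1^-1 s2 s1^-1 s2 on 3 strands, 6 crossings.
Writhe w = (#positive) - (#negative) = 2 - 4 = -2.
State-sum expansion of <K>. There are 2^6 = 64 states.
Each crossing splits two ways (0=vertical, 1=horizontal). The state's weight is A^(#A-smoothings - #B-smoothings) * d^(loops - 1).
Tabulate the states by total A-exponent and number of loops L (A-exp: L × count):
  A^6: L=5 ×1
  A^4: L=4 ×6
  A^2: L=3 ×15
  A^0: L=2 ×19, L=4 ×1
  A^-2: L=1 ×11, L=3 ×4
  A^-4: L=2 ×6
  A^-6: L=3 ×1
Each group contributes A^e * Σ count * d^(L-1):
Powers of d = -A^2 - A^-2: d^2 = A^4 + 2 + A^-4; d^3 = -A^6 - 3*A^2 - 3*A^-2 - A^-6; d^4 = A^8 + 4*A^4 + 6 + 4*A^-4 + A^-8.
  A^6 * (d^4) = A^14 + 4*A^10 + 6*A^6 + 4*A^2 + A^-2
  A^4 * (6*d^3) = -6*A^10 - 18*A^6 - 18*A^2 - 6*A^-2
  A^2 * (15*d^2) = 15*A^6 + 30*A^2 + 15*A^-2
  A^0 * (19*d + d^3) = -A^6 - 22*A^2 - 22*A^-2 - A^-6
  A^-2 * (11 + 4*d^2) = 4*A^2 + 19*A^-2 + 4*A^-6
  A^-4 * (6*d) = -6*A^-2 - 6*A^-6
  A^-6 * (d^2) = A^-2 + 2*A^-6 + A^-10
Summing the groups: <K> = A^14 - 2*A^10 + 2*A^6 - 2*A^2 + 2*A^-2 - A^-6 + A^-10
Normalise by the writhe: (-A^3)^(-w) = (-A^3)^(2) = A^6, so f(A) = A^6 * <K> = A^20 - 2*A^16 + 2*A^12 - 2*A^8 + 2*A^4 - 1 + A^-4.
Substitute A = t^(-1/4), i.e. A^e → t^(-e/4): V(t) = t - 1 + 2*t^-1 - 2*t^-2 + 2*t^-3 - 2*t^-4 + t^-5

Answer: t - 1 + 2*t^-1 - 2*t^-2 + 2*t^-3 - 2*t^-4 + t^-5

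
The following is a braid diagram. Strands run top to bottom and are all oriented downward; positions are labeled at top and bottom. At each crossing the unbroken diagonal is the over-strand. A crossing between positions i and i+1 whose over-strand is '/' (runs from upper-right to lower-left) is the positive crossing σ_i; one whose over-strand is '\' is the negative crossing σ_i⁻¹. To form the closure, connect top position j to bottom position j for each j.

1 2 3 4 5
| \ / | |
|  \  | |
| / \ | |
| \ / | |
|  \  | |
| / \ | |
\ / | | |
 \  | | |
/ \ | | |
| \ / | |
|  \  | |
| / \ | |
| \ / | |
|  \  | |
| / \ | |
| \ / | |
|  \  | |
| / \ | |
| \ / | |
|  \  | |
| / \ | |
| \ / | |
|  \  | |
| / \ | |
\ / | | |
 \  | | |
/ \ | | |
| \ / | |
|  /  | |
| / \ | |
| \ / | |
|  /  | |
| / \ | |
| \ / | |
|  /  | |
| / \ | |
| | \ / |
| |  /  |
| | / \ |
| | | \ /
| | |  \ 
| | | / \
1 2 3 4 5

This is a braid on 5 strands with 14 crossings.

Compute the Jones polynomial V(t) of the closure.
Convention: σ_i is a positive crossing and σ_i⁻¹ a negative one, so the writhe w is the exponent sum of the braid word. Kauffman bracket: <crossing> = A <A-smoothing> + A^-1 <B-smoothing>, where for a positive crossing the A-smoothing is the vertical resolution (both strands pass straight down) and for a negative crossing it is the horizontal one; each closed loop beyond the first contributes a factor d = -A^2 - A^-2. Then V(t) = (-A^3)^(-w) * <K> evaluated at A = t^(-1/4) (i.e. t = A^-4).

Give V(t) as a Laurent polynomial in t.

t^-2 - t^-3 + 2*t^-4 - 2*t^-5 + 3*t^-6 - 2*t^-7 + t^-8 - t^-9

Derivation:
Reading the diagram top to bottom ('/'-over between positions i,i+1 = s_i, '\'-over = s_i^-1): braid word = s2^-1 s2^-1 s1^-1 s2^-1 s2^-1 s2^-1 s2^-1 s2^-1 s1^-1 s2 s2 s2 s3 s4^-1.
The presented braid s2^-1 s2^-1 s1^-1 s2^-1 s2^-1 s2^-1 s2^-1 s2^-1 s1^-1 s2 s2 s2 s3 s4^-1 on 5 strands reduces by inverse Markov moves (closure unchanged at each step):
  Destabilize: the word has the form β·s4^-1 where s4^-1 occurs only as the final letter (β ∈ B_4); drop it and the last strand → 4 strands.
  Destabilize: the word has the form β·s3 where s3 occurs only as the final letter (β ∈ B_3); drop it and the last strand → 3 strands.
  Deconjugate: the word is γ·β·γ⁻¹ with γ = s2^-1 s2^-1 (prefix) and γ⁻¹ = s2 s2 (suffix); strip both.
Reduced to β = s1^-1 s2^-1 s2^-1 s2^-1 s2^-1 s2^-1 s1^-1 s2 on 3 strands, 8 crossings.
Compute on β:
Braid: s1^-1 s2^-1 s2^-1 s2^-1 s2^-1 s2^-1 s1^-1 s2 on 3 strands, 8 crossings.
Writhe w = (#positive) - (#negative) = 1 - 7 = -6.
Computing the Kauffman bracket via state sum. There are 2^8 = 256 states.
Smooth each crossing (0=||, 1=⌣⌢); contribution A^(Σ sign_k(1-2s_k)) * d^(L-1).
Tabulate the states by total A-exponent and number of loops L (A-exp: L × count):
  A^8: L=6 ×1
  A^6: L=5 ×8
  A^4: L=4 ×25, L=6 ×3
  A^2: L=3 ×40, L=5 ×15, L=7 ×1
  A^0: L=2 ×35, L=4 ×30, L=6 ×5
  A^-2: L=1 ×15, L=3 ×31, L=5 ×10
  A^-4: L=2 ×18, L=4 ×10
  A^-6: L=1 ×2, L=3 ×6
  A^-8: L=2 ×1
Each group contributes A^e * Σ count * d^(L-1):
Powers of d = -A^2 - A^-2: d^2 = A^4 + 2 + A^-4; d^3 = -A^6 - 3*A^2 - 3*A^-2 - A^-6; d^4 = A^8 + 4*A^4 + 6 + 4*A^-4 + A^-8; d^5 = -A^10 - 5*A^6 - 10*A^2 - 10*A^-2 - 5*A^-6 - A^-10; d^6 = A^12 + 6*A^8 + 15*A^4 + 20 + 15*A^-4 + 6*A^-8 + A^-12.
  A^8 * (d^5) = -A^18 - 5*A^14 - 10*A^10 - 10*A^6 - 5*A^2 - A^-2
  A^6 * (8*d^4) = 8*A^14 + 32*A^10 + 48*A^6 + 32*A^2 + 8*A^-2
  A^4 * (25*d^3 + 3*d^5) = -3*A^14 - 40*A^10 - 105*A^6 - 105*A^2 - 40*A^-2 - 3*A^-6
  A^2 * (40*d^2 + 15*d^4 + d^6) = A^14 + 21*A^10 + 115*A^6 + 190*A^2 + 115*A^-2 + 21*A^-6 + A^-10
  A^0 * (35*d + 30*d^3 + 5*d^5) = -5*A^10 - 55*A^6 - 175*A^2 - 175*A^-2 - 55*A^-6 - 5*A^-10
  A^-2 * (15 + 31*d^2 + 10*d^4) = 10*A^6 + 71*A^2 + 137*A^-2 + 71*A^-6 + 10*A^-10
  A^-4 * (18*d + 10*d^3) = -10*A^2 - 48*A^-2 - 48*A^-6 - 10*A^-10
  A^-6 * (2 + 6*d^2) = 6*A^-2 + 14*A^-6 + 6*A^-10
  A^-8 * (d) = -A^-6 - A^-10
Summing the groups: <K> = -A^18 + A^14 - 2*A^10 + 3*A^6 - 2*A^2 + 2*A^-2 - A^-6 + A^-10
Normalise by the writhe: (-A^3)^(-w) = (-A^3)^(6) = A^18, so f(A) = A^18 * <K> = -A^36 + A^32 - 2*A^28 + 3*A^24 - 2*A^20 + 2*A^16 - A^12 + A^8.
Substitute A = t^(-1/4), i.e. A^e → t^(-e/4): V(t) = t^-2 - t^-3 + 2*t^-4 - 2*t^-5 + 3*t^-6 - 2*t^-7 + t^-8 - t^-9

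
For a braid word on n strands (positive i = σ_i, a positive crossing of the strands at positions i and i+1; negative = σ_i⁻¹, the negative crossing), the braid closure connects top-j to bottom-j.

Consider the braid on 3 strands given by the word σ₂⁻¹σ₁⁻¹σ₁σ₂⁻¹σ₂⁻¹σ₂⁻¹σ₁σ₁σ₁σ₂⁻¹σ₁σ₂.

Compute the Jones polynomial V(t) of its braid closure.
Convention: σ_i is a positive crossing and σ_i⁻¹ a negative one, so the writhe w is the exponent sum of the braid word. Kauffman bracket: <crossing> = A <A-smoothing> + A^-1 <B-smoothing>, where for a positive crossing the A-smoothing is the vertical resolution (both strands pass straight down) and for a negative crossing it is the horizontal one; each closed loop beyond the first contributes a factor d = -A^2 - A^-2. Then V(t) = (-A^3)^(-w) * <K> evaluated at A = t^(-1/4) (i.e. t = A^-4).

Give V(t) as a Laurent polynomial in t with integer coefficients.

The presented braid s2^-1 s1^-1 s1 s2^-1 s2^-1 s2^-1 s1 s1 s1 s2^-1 s1 s2 on 3 strands reduces by inverse Markov moves (closure unchanged at each step):
  Deconjugate: the word is γ·β·γ⁻¹ with γ = s2^-1 s1^-1 (prefix) and γ⁻¹ = s1 s2 (suffix); strip both.
Reduced to β = s1 s2^-1 s2^-1 s2^-1 s1 s1 s1 s2^-1 on 3 strands, 8 crossings.
Compute on β:
Braid: s1 s2^-1 s2^-1 s2^-1 s1 s1 s1 s2^-1 on 3 strands, 8 crossings.
Writhe w = (#positive) - (#negative) = 4 - 4 = 0.
Computing the Kauffman bracket via state sum. There are 2^8 = 256 states.
For each crossing: s=0 is the vertical smoothing, s=1 horizontal. Crossing k contributes A^(sign_k * (1 - 2*s_k)); loop factor d = -A^2 - A^-2.
Tabulate the states by total A-exponent and number of loops L (A-exp: L × count):
  A^8: L=5 ×1
  A^6: L=4 ×8
  A^4: L=3 ×25, L=5 ×3
  A^2: L=2 ×37, L=4 ×18, L=6 ×1
  A^0: L=1 ×25, L=3 ×37, L=5 ×8
  A^-2: L=2 ×37, L=4 ×18, L=6 ×1
  A^-4: L=3 ×25, L=5 ×3
  A^-6: L=4 ×8
  A^-8: L=5 ×1
Each group contributes A^e * Σ count * d^(L-1):
Powers of d = -A^2 - A^-2: d^2 = A^4 + 2 + A^-4; d^3 = -A^6 - 3*A^2 - 3*A^-2 - A^-6; d^4 = A^8 + 4*A^4 + 6 + 4*A^-4 + A^-8; d^5 = -A^10 - 5*A^6 - 10*A^2 - 10*A^-2 - 5*A^-6 - A^-10.
  A^8 * (d^4) = A^16 + 4*A^12 + 6*A^8 + 4*A^4 + 1
  A^6 * (8*d^3) = -8*A^12 - 24*A^8 - 24*A^4 - 8
  A^4 * (25*d^2 + 3*d^4) = 3*A^12 + 37*A^8 + 68*A^4 + 37 + 3*A^-4
  A^2 * (37*d + 18*d^3 + d^5) = -A^12 - 23*A^8 - 101*A^4 - 101 - 23*A^-4 - A^-8
  A^0 * (25 + 37*d^2 + 8*d^4) = 8*A^8 + 69*A^4 + 147 + 69*A^-4 + 8*A^-8
  A^-2 * (37*d + 18*d^3 + d^5) = -A^8 - 23*A^4 - 101 - 101*A^-4 - 23*A^-8 - A^-12
  A^-4 * (25*d^2 + 3*d^4) = 3*A^4 + 37 + 68*A^-4 + 37*A^-8 + 3*A^-12
  A^-6 * (8*d^3) = -8 - 24*A^-4 - 24*A^-8 - 8*A^-12
  A^-8 * (d^4) = 1 + 4*A^-4 + 6*A^-8 + 4*A^-12 + A^-16
Summing the groups: <K> = A^16 - 2*A^12 + 3*A^8 - 4*A^4 + 5 - 4*A^-4 + 3*A^-8 - 2*A^-12 + A^-16
Normalise by the writhe: (-A^3)^(-w) = (-A^3)^(0) = 1, so f(A) = 1 * <K> = A^16 - 2*A^12 + 3*A^8 - 4*A^4 + 5 - 4*A^-4 + 3*A^-8 - 2*A^-12 + A^-16.
Substitute A = t^(-1/4), i.e. A^e → t^(-e/4): V(t) = t^4 - 2*t^3 + 3*t^2 - 4*t + 5 - 4*t^-1 + 3*t^-2 - 2*t^-3 + t^-4

Answer: t^4 - 2*t^3 + 3*t^2 - 4*t + 5 - 4*t^-1 + 3*t^-2 - 2*t^-3 + t^-4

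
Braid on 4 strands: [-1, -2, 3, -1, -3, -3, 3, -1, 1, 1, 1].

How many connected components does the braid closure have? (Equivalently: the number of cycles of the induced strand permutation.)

3

Derivation:
Track the strand permutation on 4 strands, starting from identity.
  step 1: s1^-1 swaps positions 1,2 -> [2 1 3 4]
  step 2: s2^-1 swaps positions 2,3 -> [2 3 1 4]
  step 3: s3 swaps positions 3,4 -> [2 3 4 1]
  step 4: s1^-1 swaps positions 1,2 -> [3 2 4 1]
  step 5: s3^-1 swaps positions 3,4 -> [3 2 1 4]
  step 6: s3^-1 swaps positions 3,4 -> [3 2 4 1]
  step 7: s3 swaps positions 3,4 -> [3 2 1 4]
  step 8: s1^-1 swaps positions 1,2 -> [2 3 1 4]
  step 9: s1 swaps positions 1,2 -> [3 2 1 4]
  step 10: s1 swaps positions 1,2 -> [2 3 1 4]
  step 11: s1 swaps positions 1,2 -> [3 2 1 4]
Final permutation (position -> original strand): [3 2 1 4]
Closure components = cycle count of this permutation = 3.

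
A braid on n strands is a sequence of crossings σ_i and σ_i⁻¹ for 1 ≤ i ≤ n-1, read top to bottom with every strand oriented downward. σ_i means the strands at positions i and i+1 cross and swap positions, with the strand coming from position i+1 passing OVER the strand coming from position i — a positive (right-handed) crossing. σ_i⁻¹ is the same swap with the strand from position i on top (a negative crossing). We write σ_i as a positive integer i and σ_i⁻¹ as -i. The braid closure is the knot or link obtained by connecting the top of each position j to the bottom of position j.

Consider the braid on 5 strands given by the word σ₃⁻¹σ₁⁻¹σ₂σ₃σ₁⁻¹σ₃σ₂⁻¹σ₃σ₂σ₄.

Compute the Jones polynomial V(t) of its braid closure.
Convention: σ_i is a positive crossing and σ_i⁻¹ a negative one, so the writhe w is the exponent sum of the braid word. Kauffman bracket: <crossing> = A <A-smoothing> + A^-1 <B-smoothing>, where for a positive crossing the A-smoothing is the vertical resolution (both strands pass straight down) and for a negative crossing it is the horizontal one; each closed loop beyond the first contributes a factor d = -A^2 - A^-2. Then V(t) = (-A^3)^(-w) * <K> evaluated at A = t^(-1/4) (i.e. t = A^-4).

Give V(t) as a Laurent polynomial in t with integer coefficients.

-t^5 + 2*t^4 - 2*t^3 + 3*t^2 - 3*t + 3 - 2*t^-1 + t^-2

Derivation:
The presented braid s3^-1 s1^-1 s2 s3 s1^-1 s3 s2^-1 s3 s2 s4 on 5 strands reduces by inverse Markov moves (closure unchanged at each step):
  Destabilize: the word has the form β·s4 where s4 occurs only as the final letter (β ∈ B_4); drop it and the last strand → 4 strands.
Reduced to β = s3^-1 s1^-1 s2 s3 s1^-1 s3 s2^-1 s3 s2 on 4 strands, 9 crossings.
Compute on β:
Braid: s3^-1 s1^-1 s2 s3 s1^-1 s3 s2^-1 s3 s2 on 4 strands, 9 crossings.
Writhe w = (#positive) - (#negative) = 5 - 4 = 1.
Enumerate smoothing states for the bracket polynomial. There are 2^9 = 512 states.
Smooth each crossing (0=||, 1=⌣⌢); contribution A^(Σ sign_k(1-2s_k)) * d^(L-1).
Tabulate the states by total A-exponent and number of loops L (A-exp: L × count):
  A^9: L=2 ×1
  A^7: L=1 ×3, L=3 ×6
  A^5: L=2 ×26, L=4 ×10
  A^3: L=1 ×21, L=3 ×58, L=5 ×5
  A^1: L=2 ×86, L=4 ×39, L=6 ×1
  A^-1: L=1 ×35, L=3 ×80, L=5 ×11
  A^-3: L=2 ×53, L=4 ×30, L=6 ×1
  A^-5: L=3 ×32, L=5 ×4
  A^-7: L=4 ×9
  A^-9: L=5 ×1
Each group contributes A^e * Σ count * d^(L-1):
Powers of d = -A^2 - A^-2: d^2 = A^4 + 2 + A^-4; d^3 = -A^6 - 3*A^2 - 3*A^-2 - A^-6; d^4 = A^8 + 4*A^4 + 6 + 4*A^-4 + A^-8; d^5 = -A^10 - 5*A^6 - 10*A^2 - 10*A^-2 - 5*A^-6 - A^-10.
  A^9 * (d) = -A^11 - A^7
  A^7 * (3 + 6*d^2) = 6*A^11 + 15*A^7 + 6*A^3
  A^5 * (26*d + 10*d^3) = -10*A^11 - 56*A^7 - 56*A^3 - 10*A^-1
  A^3 * (21 + 58*d^2 + 5*d^4) = 5*A^11 + 78*A^7 + 167*A^3 + 78*A^-1 + 5*A^-5
  A^1 * (86*d + 39*d^3 + d^5) = -A^11 - 44*A^7 - 213*A^3 - 213*A^-1 - 44*A^-5 - A^-9
  A^-1 * (35 + 80*d^2 + 11*d^4) = 11*A^7 + 124*A^3 + 261*A^-1 + 124*A^-5 + 11*A^-9
  A^-3 * (53*d + 30*d^3 + d^5) = -A^7 - 35*A^3 - 153*A^-1 - 153*A^-5 - 35*A^-9 - A^-13
  A^-5 * (32*d^2 + 4*d^4) = 4*A^3 + 48*A^-1 + 88*A^-5 + 48*A^-9 + 4*A^-13
  A^-7 * (9*d^3) = -9*A^-1 - 27*A^-5 - 27*A^-9 - 9*A^-13
  A^-9 * (d^4) = A^-1 + 4*A^-5 + 6*A^-9 + 4*A^-13 + A^-17
Summing the groups: <K> = -A^11 + 2*A^7 - 3*A^3 + 3*A^-1 - 3*A^-5 + 2*A^-9 - 2*A^-13 + A^-17
Normalise by the writhe: (-A^3)^(-w) = (-A^3)^(-1) = -A^-3, so f(A) = -A^-3 * <K> = A^8 - 2*A^4 + 3 - 3*A^-4 + 3*A^-8 - 2*A^-12 + 2*A^-16 - A^-20.
Substitute A = t^(-1/4), i.e. A^e → t^(-e/4): V(t) = -t^5 + 2*t^4 - 2*t^3 + 3*t^2 - 3*t + 3 - 2*t^-1 + t^-2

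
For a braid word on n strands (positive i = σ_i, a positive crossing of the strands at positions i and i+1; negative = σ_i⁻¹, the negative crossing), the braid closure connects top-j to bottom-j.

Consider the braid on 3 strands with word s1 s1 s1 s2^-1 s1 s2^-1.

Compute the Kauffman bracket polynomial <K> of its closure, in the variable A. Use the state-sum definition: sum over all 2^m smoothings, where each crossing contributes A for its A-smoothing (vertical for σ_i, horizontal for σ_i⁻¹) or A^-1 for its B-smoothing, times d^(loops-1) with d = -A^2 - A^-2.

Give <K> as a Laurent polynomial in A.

A^10 - A^6 + 2*A^2 - 2*A^-2 + 2*A^-6 - 2*A^-10 + A^-14

Derivation:
Braid: s1 s1 s1 s2^-1 s1 s2^-1 on 3 strands, 6 crossings.
Writhe w = (#positive) - (#negative) = 4 - 2 = 2.
State-sum expansion of <K>. There are 2^6 = 64 states.
For each crossing: s=0 is the vertical smoothing, s=1 horizontal. Crossing k contributes A^(sign_k * (1 - 2*s_k)); loop factor d = -A^2 - A^-2.
Tabulate the states by total A-exponent and number of loops L (A-exp: L × count):
  A^6: L=3 ×1
  A^4: L=2 ×6
  A^2: L=1 ×11, L=3 ×4
  A^0: L=2 ×19, L=4 ×1
  A^-2: L=3 ×15
  A^-4: L=4 ×6
  A^-6: L=5 ×1
Each group contributes A^e * Σ count * d^(L-1):
Powers of d = -A^2 - A^-2: d^2 = A^4 + 2 + A^-4; d^3 = -A^6 - 3*A^2 - 3*A^-2 - A^-6; d^4 = A^8 + 4*A^4 + 6 + 4*A^-4 + A^-8.
  A^6 * (d^2) = A^10 + 2*A^6 + A^2
  A^4 * (6*d) = -6*A^6 - 6*A^2
  A^2 * (11 + 4*d^2) = 4*A^6 + 19*A^2 + 4*A^-2
  A^0 * (19*d + d^3) = -A^6 - 22*A^2 - 22*A^-2 - A^-6
  A^-2 * (15*d^2) = 15*A^2 + 30*A^-2 + 15*A^-6
  A^-4 * (6*d^3) = -6*A^2 - 18*A^-2 - 18*A^-6 - 6*A^-10
  A^-6 * (d^4) = A^2 + 4*A^-2 + 6*A^-6 + 4*A^-10 + A^-14
Summing the groups: <K> = A^10 - A^6 + 2*A^2 - 2*A^-2 + 2*A^-6 - 2*A^-10 + A^-14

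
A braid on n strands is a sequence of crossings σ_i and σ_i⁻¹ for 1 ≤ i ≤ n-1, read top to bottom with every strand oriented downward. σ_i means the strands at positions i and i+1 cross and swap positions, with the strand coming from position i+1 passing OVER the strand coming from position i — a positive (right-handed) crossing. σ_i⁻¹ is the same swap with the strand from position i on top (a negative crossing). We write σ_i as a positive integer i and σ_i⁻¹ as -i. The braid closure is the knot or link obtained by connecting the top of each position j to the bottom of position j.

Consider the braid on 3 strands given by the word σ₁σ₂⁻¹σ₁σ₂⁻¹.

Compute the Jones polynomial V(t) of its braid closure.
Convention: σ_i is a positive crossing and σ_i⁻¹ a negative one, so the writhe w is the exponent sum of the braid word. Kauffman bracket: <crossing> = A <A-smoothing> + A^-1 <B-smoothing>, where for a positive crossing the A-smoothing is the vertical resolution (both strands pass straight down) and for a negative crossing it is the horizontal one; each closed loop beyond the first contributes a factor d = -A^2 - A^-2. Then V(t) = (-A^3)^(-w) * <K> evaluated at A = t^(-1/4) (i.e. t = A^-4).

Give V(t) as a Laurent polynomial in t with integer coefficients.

t^2 - t + 1 - t^-1 + t^-2

Derivation:
Braid: s1 s2^-1 s1 s2^-1 on 3 strands, 4 crossings.
Writhe w = (#positive) - (#negative) = 2 - 2 = 0.
Enumerate smoothing states for the bracket polynomial. There are 2^4 = 16 states.
Smooth each crossing (0=||, 1=⌣⌢); contribution A^(Σ sign_k(1-2s_k)) * d^(L-1).
  state 0000: A-exp=+0, loops=3, term = A^0 * d^2
  state 0001: A-exp=+2, loops=2, term = A^2 * d^1
  state 0010: A-exp=-2, loops=2, term = A^-2 * d^1
  state 0011: A-exp=+0, loops=1, term = A^0 * d^0
  state 0100: A-exp=+2, loops=2, term = A^2 * d^1
  state 0101: A-exp=+4, loops=3, term = A^4 * d^2
  state 0110: A-exp=+0, loops=1, term = A^0 * d^0
  state 0111: A-exp=+2, loops=2, term = A^2 * d^1
  state 1000: A-exp=-2, loops=2, term = A^-2 * d^1
  state 1001: A-exp=+0, loops=1, term = A^0 * d^0
  state 1010: A-exp=-4, loops=3, term = A^-4 * d^2
  state 1011: A-exp=-2, loops=2, term = A^-2 * d^1
  state 1100: A-exp=+0, loops=1, term = A^0 * d^0
  state 1101: A-exp=+2, loops=2, term = A^2 * d^1
  state 1110: A-exp=-2, loops=2, term = A^-2 * d^1
  state 1111: A-exp=+0, loops=1, term = A^0 * d^0
Collect the terms by A-exponent (count of states per loop number):
Powers of d = -A^2 - A^-2: d^2 = A^4 + 2 + A^-4.
  A^4 * (d^2) = A^8 + 2*A^4 + 1
  A^2 * (4*d) = -4*A^4 - 4
  A^0 * (5 + d^2) = A^4 + 7 + A^-4
  A^-2 * (4*d) = -4 - 4*A^-4
  A^-4 * (d^2) = 1 + 2*A^-4 + A^-8
Summing the groups: <K> = A^8 - A^4 + 1 - A^-4 + A^-8
Normalise by the writhe: (-A^3)^(-w) = (-A^3)^(0) = 1, so f(A) = 1 * <K> = A^8 - A^4 + 1 - A^-4 + A^-8.
Substitute A = t^(-1/4), i.e. A^e → t^(-e/4): V(t) = t^2 - t + 1 - t^-1 + t^-2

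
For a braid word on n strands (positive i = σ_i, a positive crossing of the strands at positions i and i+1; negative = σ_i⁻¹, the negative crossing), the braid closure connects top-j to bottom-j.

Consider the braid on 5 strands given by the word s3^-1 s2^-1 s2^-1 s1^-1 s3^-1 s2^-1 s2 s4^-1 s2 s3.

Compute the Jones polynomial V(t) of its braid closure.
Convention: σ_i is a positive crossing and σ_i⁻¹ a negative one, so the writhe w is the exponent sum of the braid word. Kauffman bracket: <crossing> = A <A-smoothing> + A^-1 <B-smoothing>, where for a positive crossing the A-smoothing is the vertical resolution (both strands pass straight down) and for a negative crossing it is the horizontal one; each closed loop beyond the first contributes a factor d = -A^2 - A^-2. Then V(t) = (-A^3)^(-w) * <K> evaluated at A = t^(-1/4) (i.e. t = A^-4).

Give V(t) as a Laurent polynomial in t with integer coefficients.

The presented braid s3^-1 s2^-1 s2^-1 s1^-1 s3^-1 s2^-1 s2 s4^-1 s2 s3 on 5 strands reduces by inverse Markov moves (closure unchanged at each step):
  Deconjugate: the word is γ·β·γ⁻¹ with γ = s3^-1 s2^-1 (prefix) and γ⁻¹ = s2 s3 (suffix); strip both.
Reduced to β = s2^-1 s1^-1 s3^-1 s2^-1 s2 s4^-1 on 5 strands, 6 crossings.
Compute on β:
First cancel adjacent σ_i σ_i⁻¹ pairs (Reidemeister II — same braid, same closure): s2^-1 s1^-1 s3^-1 s2^-1 s2 s4^-1 → s2^-1 s1^-1 s3^-1 s4^-1.
Braid: s2^-1 s1^-1 s3^-1 s4^-1 on 5 strands, 4 crossings.
Writhe w = (#positive) - (#negative) = 0 - 4 = -4.
Enumerate smoothing states for the bracket polynomial. There are 2^4 = 16 states.
For each crossing: s=0 is the vertical smoothing, s=1 horizontal. Crossing k contributes A^(sign_k * (1 - 2*s_k)); loop factor d = -A^2 - A^-2.
  state 0000: A-exp=-4, loops=5, term = A^-4 * d^4
  state 0001: A-exp=-2, loops=4, term = A^-2 * d^3
  state 0010: A-exp=-2, loops=4, term = A^-2 * d^3
  state 0011: A-exp=+0, loops=3, term = A^0 * d^2
  state 0100: A-exp=-2, loops=4, term = A^-2 * d^3
  state 0101: A-exp=+0, loops=3, term = A^0 * d^2
  state 0110: A-exp=+0, loops=3, term = A^0 * d^2
  state 0111: A-exp=+2, loops=2, term = A^2 * d^1
  state 1000: A-exp=-2, loops=4, term = A^-2 * d^3
  state 1001: A-exp=+0, loops=3, term = A^0 * d^2
  state 1010: A-exp=+0, loops=3, term = A^0 * d^2
  state 1011: A-exp=+2, loops=2, term = A^2 * d^1
  state 1100: A-exp=+0, loops=3, term = A^0 * d^2
  state 1101: A-exp=+2, loops=2, term = A^2 * d^1
  state 1110: A-exp=+2, loops=2, term = A^2 * d^1
  state 1111: A-exp=+4, loops=1, term = A^4 * d^0
Collect the terms by A-exponent (count of states per loop number):
Powers of d = -A^2 - A^-2: d^2 = A^4 + 2 + A^-4; d^3 = -A^6 - 3*A^2 - 3*A^-2 - A^-6; d^4 = A^8 + 4*A^4 + 6 + 4*A^-4 + A^-8.
  A^4 * (1) = A^4
  A^2 * (4*d) = -4*A^4 - 4
  A^0 * (6*d^2) = 6*A^4 + 12 + 6*A^-4
  A^-2 * (4*d^3) = -4*A^4 - 12 - 12*A^-4 - 4*A^-8
  A^-4 * (d^4) = A^4 + 4 + 6*A^-4 + 4*A^-8 + A^-12
Summing the groups: <K> = A^-12
Normalise by the writhe: (-A^3)^(-w) = (-A^3)^(4) = A^12, so f(A) = A^12 * <K> = 1.
Substitute A = t^(-1/4), i.e. A^e → t^(-e/4): V(t) = 1

Answer: 1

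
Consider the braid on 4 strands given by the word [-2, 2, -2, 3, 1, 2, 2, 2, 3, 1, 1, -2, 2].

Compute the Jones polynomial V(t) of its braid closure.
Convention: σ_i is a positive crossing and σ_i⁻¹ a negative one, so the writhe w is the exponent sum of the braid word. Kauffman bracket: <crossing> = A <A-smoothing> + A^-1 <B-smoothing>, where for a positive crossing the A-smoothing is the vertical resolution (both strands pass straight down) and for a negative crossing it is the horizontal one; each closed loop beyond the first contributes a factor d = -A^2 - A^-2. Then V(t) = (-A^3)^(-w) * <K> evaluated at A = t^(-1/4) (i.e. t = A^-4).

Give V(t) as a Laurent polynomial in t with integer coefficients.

The presented braid s2^-1 s2 s2^-1 s3 s1 s2 s2 s2 s3 s1 s1 s2^-1 s2 on 4 strands reduces by inverse Markov moves (closure unchanged at each step):
  Deconjugate: the word is γ·β·γ⁻¹ with γ = s2^-1 s2 (prefix) and γ⁻¹ = s2^-1 s2 (suffix); strip both.
Reduced to β = s2^-1 s3 s1 s2 s2 s2 s3 s1 s1 on 4 strands, 9 crossings.
Compute on β:
Braid: s2^-1 s3 s1 s2 s2 s2 s3 s1 s1 on 4 strands, 9 crossings.
Writhe w = (#positive) - (#negative) = 8 - 1 = 7.
State-sum expansion of <K>. There are 2^9 = 512 states.
Each crossing splits two ways (0=vertical, 1=horizontal). The state's weight is A^(#A-smoothings - #B-smoothings) * d^(loops - 1).
Tabulate the states by total A-exponent and number of loops L (A-exp: L × count):
  A^9: L=3 ×1
  A^7: L=2 ×5, L=4 ×4
  A^5: L=1 ×6, L=3 ×27, L=5 ×3
  A^3: L=2 ×57, L=4 ×26, L=6 ×1
  A^1: L=1 ×39, L=3 ×77, L=5 ×10
  A^-1: L=2 ×81, L=4 ×44, L=6 ×1
  A^-3: L=3 ×73, L=5 ×11
  A^-5: L=4 ×35, L=6 ×1
  A^-7: L=5 ×9
  A^-9: L=6 ×1
Each group contributes A^e * Σ count * d^(L-1):
Powers of d = -A^2 - A^-2: d^2 = A^4 + 2 + A^-4; d^3 = -A^6 - 3*A^2 - 3*A^-2 - A^-6; d^4 = A^8 + 4*A^4 + 6 + 4*A^-4 + A^-8; d^5 = -A^10 - 5*A^6 - 10*A^2 - 10*A^-2 - 5*A^-6 - A^-10.
  A^9 * (d^2) = A^13 + 2*A^9 + A^5
  A^7 * (5*d + 4*d^3) = -4*A^13 - 17*A^9 - 17*A^5 - 4*A
  A^5 * (6 + 27*d^2 + 3*d^4) = 3*A^13 + 39*A^9 + 78*A^5 + 39*A + 3*A^-3
  A^3 * (57*d + 26*d^3 + d^5) = -A^13 - 31*A^9 - 145*A^5 - 145*A - 31*A^-3 - A^-7
  A^1 * (39 + 77*d^2 + 10*d^4) = 10*A^9 + 117*A^5 + 253*A + 117*A^-3 + 10*A^-7
  A^-1 * (81*d + 44*d^3 + d^5) = -A^9 - 49*A^5 - 223*A - 223*A^-3 - 49*A^-7 - A^-11
  A^-3 * (73*d^2 + 11*d^4) = 11*A^5 + 117*A + 212*A^-3 + 117*A^-7 + 11*A^-11
  A^-5 * (35*d^3 + d^5) = -A^5 - 40*A - 115*A^-3 - 115*A^-7 - 40*A^-11 - A^-15
  A^-7 * (9*d^4) = 9*A + 36*A^-3 + 54*A^-7 + 36*A^-11 + 9*A^-15
  A^-9 * (d^5) = -A - 5*A^-3 - 10*A^-7 - 10*A^-11 - 5*A^-15 - A^-19
Summing the groups: <K> = -A^13 + 2*A^9 - 5*A^5 + 5*A - 6*A^-3 + 6*A^-7 - 4*A^-11 + 3*A^-15 - A^-19
Normalise by the writhe: (-A^3)^(-w) = (-A^3)^(-7) = -A^-21, so f(A) = -A^-21 * <K> = A^-8 - 2*A^-12 + 5*A^-16 - 5*A^-20 + 6*A^-24 - 6*A^-28 + 4*A^-32 - 3*A^-36 + A^-40.
Substitute A = t^(-1/4), i.e. A^e → t^(-e/4): V(t) = t^10 - 3*t^9 + 4*t^8 - 6*t^7 + 6*t^6 - 5*t^5 + 5*t^4 - 2*t^3 + t^2

Answer: t^10 - 3*t^9 + 4*t^8 - 6*t^7 + 6*t^6 - 5*t^5 + 5*t^4 - 2*t^3 + t^2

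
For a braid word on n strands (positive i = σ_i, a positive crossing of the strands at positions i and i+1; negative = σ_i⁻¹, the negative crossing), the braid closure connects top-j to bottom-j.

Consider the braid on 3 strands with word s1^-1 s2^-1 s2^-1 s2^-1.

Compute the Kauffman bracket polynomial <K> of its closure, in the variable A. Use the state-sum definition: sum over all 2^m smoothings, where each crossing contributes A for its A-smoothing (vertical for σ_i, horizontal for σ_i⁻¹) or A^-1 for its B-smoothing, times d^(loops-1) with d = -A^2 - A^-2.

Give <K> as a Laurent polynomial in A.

-A^4 + 1 + A^-8

Derivation:
Braid: s1^-1 s2^-1 s2^-1 s2^-1 on 3 strands, 4 crossings.
Writhe w = (#positive) - (#negative) = 0 - 4 = -4.
State-sum expansion of <K>. There are 2^4 = 16 states.
For each crossing: s=0 is the vertical smoothing, s=1 horizontal. Crossing k contributes A^(sign_k * (1 - 2*s_k)); loop factor d = -A^2 - A^-2.
  state 0000: A-exp=-4, loops=3, term = A^-4 * d^2
  state 0001: A-exp=-2, loops=2, term = A^-2 * d^1
  state 0010: A-exp=-2, loops=2, term = A^-2 * d^1
  state 0011: A-exp=+0, loops=3, term = A^0 * d^2
  state 0100: A-exp=-2, loops=2, term = A^-2 * d^1
  state 0101: A-exp=+0, loops=3, term = A^0 * d^2
  state 0110: A-exp=+0, loops=3, term = A^0 * d^2
  state 0111: A-exp=+2, loops=4, term = A^2 * d^3
  state 1000: A-exp=-2, loops=2, term = A^-2 * d^1
  state 1001: A-exp=+0, loops=1, term = A^0 * d^0
  state 1010: A-exp=+0, loops=1, term = A^0 * d^0
  state 1011: A-exp=+2, loops=2, term = A^2 * d^1
  state 1100: A-exp=+0, loops=1, term = A^0 * d^0
  state 1101: A-exp=+2, loops=2, term = A^2 * d^1
  state 1110: A-exp=+2, loops=2, term = A^2 * d^1
  state 1111: A-exp=+4, loops=3, term = A^4 * d^2
Collect the terms by A-exponent (count of states per loop number):
Powers of d = -A^2 - A^-2: d^2 = A^4 + 2 + A^-4; d^3 = -A^6 - 3*A^2 - 3*A^-2 - A^-6.
  A^4 * (d^2) = A^8 + 2*A^4 + 1
  A^2 * (3*d + d^3) = -A^8 - 6*A^4 - 6 - A^-4
  A^0 * (3 + 3*d^2) = 3*A^4 + 9 + 3*A^-4
  A^-2 * (4*d) = -4 - 4*A^-4
  A^-4 * (d^2) = 1 + 2*A^-4 + A^-8
Summing the groups: <K> = -A^4 + 1 + A^-8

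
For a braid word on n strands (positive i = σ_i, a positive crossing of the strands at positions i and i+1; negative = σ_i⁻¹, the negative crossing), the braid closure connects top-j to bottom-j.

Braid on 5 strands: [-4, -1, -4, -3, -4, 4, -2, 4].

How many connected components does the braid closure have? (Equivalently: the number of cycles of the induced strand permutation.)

1

Derivation:
Track the strand permutation on 5 strands, starting from identity.
  step 1: s4^-1 swaps positions 4,5 -> [1 2 3 5 4]
  step 2: s1^-1 swaps positions 1,2 -> [2 1 3 5 4]
  step 3: s4^-1 swaps positions 4,5 -> [2 1 3 4 5]
  step 4: s3^-1 swaps positions 3,4 -> [2 1 4 3 5]
  step 5: s4^-1 swaps positions 4,5 -> [2 1 4 5 3]
  step 6: s4 swaps positions 4,5 -> [2 1 4 3 5]
  step 7: s2^-1 swaps positions 2,3 -> [2 4 1 3 5]
  step 8: s4 swaps positions 4,5 -> [2 4 1 5 3]
Final permutation (position -> original strand): [2 4 1 5 3]
Closure components = cycle count of this permutation = 1.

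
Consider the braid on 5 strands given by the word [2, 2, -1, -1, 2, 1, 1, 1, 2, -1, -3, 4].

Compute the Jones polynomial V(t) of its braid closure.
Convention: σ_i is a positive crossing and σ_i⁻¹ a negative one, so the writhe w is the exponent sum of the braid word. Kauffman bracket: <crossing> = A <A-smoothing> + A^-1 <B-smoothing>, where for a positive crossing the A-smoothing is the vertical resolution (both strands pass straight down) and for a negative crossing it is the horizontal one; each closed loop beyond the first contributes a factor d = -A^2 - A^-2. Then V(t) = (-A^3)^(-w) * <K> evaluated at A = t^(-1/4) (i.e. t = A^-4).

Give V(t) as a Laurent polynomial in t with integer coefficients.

The presented braid s2 s2 s1^-1 s1^-1 s2 s1 s1 s1 s2 s1^-1 s3^-1 s4 on 5 strands reduces by inverse Markov moves (closure unchanged at each step):
  Destabilize: the word has the form β·s4 where s4 occurs only as the final letter (β ∈ B_4); drop it and the last strand → 4 strands.
  Destabilize: the word has the form β·s3^-1 where s3^-1 occurs only as the final letter (β ∈ B_3); drop it and the last strand → 3 strands.
Reduced to β = s2 s2 s1^-1 s1^-1 s2 s1 s1 s1 s2 s1^-1 on 3 strands, 10 crossings.
Compute on β:
Braid: s2 s2 s1^-1 s1^-1 s2 s1 s1 s1 s2 s1^-1 on 3 strands, 10 crossings.
Writhe w = (#positive) - (#negative) = 7 - 3 = 4.
Enumerate smoothing states for the bracket polynomial. There are 2^10 = 1024 states.
Smooth each crossing (0=||, 1=⌣⌢); contribution A^(Σ sign_k(1-2s_k)) * d^(L-1).
Tabulate the states by total A-exponent and number of loops L (A-exp: L × count):
  A^10: L=4 ×1
  A^8: L=3 ×7, L=5 ×3
  A^6: L=2 ×19, L=4 ×23, L=6 ×3
  A^4: L=1 ×20, L=3 ×75, L=5 ×24, L=7 ×1
  A^2: L=2 ×114, L=4 ×86, L=6 ×10
  A^0: L=1 ×51, L=3 ×155, L=5 ×45, L=7 ×1
  A^-2: L=2 ×102, L=4 ×98, L=6 ×10
  A^-4: L=3 ×89, L=5 ×30, L=7 ×1
  A^-6: L=4 ×41, L=6 ×4
  A^-8: L=5 ×10
  A^-10: L=6 ×1
Each group contributes A^e * Σ count * d^(L-1):
Powers of d = -A^2 - A^-2: d^2 = A^4 + 2 + A^-4; d^3 = -A^6 - 3*A^2 - 3*A^-2 - A^-6; d^4 = A^8 + 4*A^4 + 6 + 4*A^-4 + A^-8; d^5 = -A^10 - 5*A^6 - 10*A^2 - 10*A^-2 - 5*A^-6 - A^-10; d^6 = A^12 + 6*A^8 + 15*A^4 + 20 + 15*A^-4 + 6*A^-8 + A^-12.
  A^10 * (d^3) = -A^16 - 3*A^12 - 3*A^8 - A^4
  A^8 * (7*d^2 + 3*d^4) = 3*A^16 + 19*A^12 + 32*A^8 + 19*A^4 + 3
  A^6 * (19*d + 23*d^3 + 3*d^5) = -3*A^16 - 38*A^12 - 118*A^8 - 118*A^4 - 38 - 3*A^-4
  A^4 * (20 + 75*d^2 + 24*d^4 + d^6) = A^16 + 30*A^12 + 186*A^8 + 334*A^4 + 186 + 30*A^-4 + A^-8
  A^2 * (114*d + 86*d^3 + 10*d^5) = -10*A^12 - 136*A^8 - 472*A^4 - 472 - 136*A^-4 - 10*A^-8
  A^0 * (51 + 155*d^2 + 45*d^4 + d^6) = A^12 + 51*A^8 + 350*A^4 + 651 + 350*A^-4 + 51*A^-8 + A^-12
  A^-2 * (102*d + 98*d^3 + 10*d^5) = -10*A^8 - 148*A^4 - 496 - 496*A^-4 - 148*A^-8 - 10*A^-12
  A^-4 * (89*d^2 + 30*d^4 + d^6) = A^8 + 36*A^4 + 224 + 378*A^-4 + 224*A^-8 + 36*A^-12 + A^-16
  A^-6 * (41*d^3 + 4*d^5) = -4*A^4 - 61 - 163*A^-4 - 163*A^-8 - 61*A^-12 - 4*A^-16
  A^-8 * (10*d^4) = 10 + 40*A^-4 + 60*A^-8 + 40*A^-12 + 10*A^-16
  A^-10 * (d^5) = -1 - 5*A^-4 - 10*A^-8 - 10*A^-12 - 5*A^-16 - A^-20
Summing the groups: <K> = -A^12 + 3*A^8 - 4*A^4 + 6 - 5*A^-4 + 5*A^-8 - 4*A^-12 + 2*A^-16 - A^-20
Normalise by the writhe: (-A^3)^(-w) = (-A^3)^(-4) = A^-12, so f(A) = A^-12 * <K> = -1 + 3*A^-4 - 4*A^-8 + 6*A^-12 - 5*A^-16 + 5*A^-20 - 4*A^-24 + 2*A^-28 - A^-32.
Substitute A = t^(-1/4), i.e. A^e → t^(-e/4): V(t) = -t^8 + 2*t^7 - 4*t^6 + 5*t^5 - 5*t^4 + 6*t^3 - 4*t^2 + 3*t - 1

Answer: -t^8 + 2*t^7 - 4*t^6 + 5*t^5 - 5*t^4 + 6*t^3 - 4*t^2 + 3*t - 1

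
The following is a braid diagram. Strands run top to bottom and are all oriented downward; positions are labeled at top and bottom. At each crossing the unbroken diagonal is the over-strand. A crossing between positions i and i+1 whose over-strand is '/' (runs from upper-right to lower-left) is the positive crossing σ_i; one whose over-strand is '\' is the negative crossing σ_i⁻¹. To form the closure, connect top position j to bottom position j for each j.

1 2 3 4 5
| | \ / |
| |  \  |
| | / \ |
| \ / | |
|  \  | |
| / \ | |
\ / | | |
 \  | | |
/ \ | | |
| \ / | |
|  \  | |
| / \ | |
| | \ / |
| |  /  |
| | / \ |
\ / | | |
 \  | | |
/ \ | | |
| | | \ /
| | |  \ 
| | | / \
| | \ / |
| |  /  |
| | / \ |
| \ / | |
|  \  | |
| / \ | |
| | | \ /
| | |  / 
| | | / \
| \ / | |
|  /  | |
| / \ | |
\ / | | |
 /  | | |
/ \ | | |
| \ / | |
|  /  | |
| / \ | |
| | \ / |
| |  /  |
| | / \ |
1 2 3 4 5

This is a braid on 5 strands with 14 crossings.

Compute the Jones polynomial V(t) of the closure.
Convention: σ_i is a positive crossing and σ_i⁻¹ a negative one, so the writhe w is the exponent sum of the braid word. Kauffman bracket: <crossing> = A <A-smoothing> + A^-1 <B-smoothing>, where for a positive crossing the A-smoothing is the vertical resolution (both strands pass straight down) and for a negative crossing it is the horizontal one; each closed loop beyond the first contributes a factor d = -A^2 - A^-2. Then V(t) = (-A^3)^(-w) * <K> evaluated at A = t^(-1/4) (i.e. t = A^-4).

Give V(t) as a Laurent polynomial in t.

Reading the diagram top to bottom ('/'-over between positions i,i+1 = s_i, '\'-over = s_i^-1): braid word = s3^-1 s2^-1 s1^-1 s2^-1 s3 s1^-1 s4^-1 s3 s2^-1 s4 s2 s1 s2 s3.
The presented braid s3^-1 s2^-1 s1^-1 s2^-1 s3 s1^-1 s4^-1 s3 s2^-1 s4 s2 s1 s2 s3 on 5 strands reduces by inverse Markov moves (closure unchanged at each step):
  Deconjugate: the word is γ·β·γ⁻¹ with γ = s3^-1 (prefix) and γ⁻¹ = s3 (suffix); strip both.
  Deconjugate: the word is γ·β·γ⁻¹ with γ = s2^-1 (prefix) and γ⁻¹ = s2 (suffix); strip both.
  Deconjugate: the word is γ·β·γ⁻¹ with γ = s1^-1 s2^-1 (prefix) and γ⁻¹ = s2 s1 (suffix); strip both.
Reduced to β = s3 s1^-1 s4^-1 s3 s2^-1 s4 on 5 strands, 6 crossings.
Compute on β:
Braid: s3 s1^-1 s4^-1 s3 s2^-1 s4 on 5 strands, 6 crossings.
Writhe w = (#positive) - (#negative) = 3 - 3 = 0.
State-sum expansion of <K>. There are 2^6 = 64 states.
Each crossing splits two ways (0=vertical, 1=horizontal). The state's weight is A^(#A-smoothings - #B-smoothings) * d^(loops - 1).
Tabulate the states by total A-exponent and number of loops L (A-exp: L × count):
  A^6: L=2 ×1
  A^4: L=1 ×2, L=3 ×4
  A^2: L=2 ×10, L=4 ×5
  A^0: L=1 ×3, L=3 ×15, L=5 ×2
  A^-2: L=2 ×7, L=4 ×8
  A^-4: L=3 ×5, L=5 ×1
  A^-6: L=4 ×1
Each group contributes A^e * Σ count * d^(L-1):
Powers of d = -A^2 - A^-2: d^2 = A^4 + 2 + A^-4; d^3 = -A^6 - 3*A^2 - 3*A^-2 - A^-6; d^4 = A^8 + 4*A^4 + 6 + 4*A^-4 + A^-8.
  A^6 * (d) = -A^8 - A^4
  A^4 * (2 + 4*d^2) = 4*A^8 + 10*A^4 + 4
  A^2 * (10*d + 5*d^3) = -5*A^8 - 25*A^4 - 25 - 5*A^-4
  A^0 * (3 + 15*d^2 + 2*d^4) = 2*A^8 + 23*A^4 + 45 + 23*A^-4 + 2*A^-8
  A^-2 * (7*d + 8*d^3) = -8*A^4 - 31 - 31*A^-4 - 8*A^-8
  A^-4 * (5*d^2 + d^4) = A^4 + 9 + 16*A^-4 + 9*A^-8 + A^-12
  A^-6 * (d^3) = -1 - 3*A^-4 - 3*A^-8 - A^-12
Summing the groups: <K> = 1
Normalise by the writhe: (-A^3)^(-w) = (-A^3)^(0) = 1, so f(A) = 1 * <K> = 1.
Substitute A = t^(-1/4), i.e. A^e → t^(-e/4): V(t) = 1

Answer: 1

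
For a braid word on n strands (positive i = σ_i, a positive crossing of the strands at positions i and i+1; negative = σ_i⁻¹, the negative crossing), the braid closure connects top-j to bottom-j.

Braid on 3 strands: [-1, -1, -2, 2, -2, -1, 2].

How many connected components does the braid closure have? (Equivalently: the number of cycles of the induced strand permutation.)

2

Derivation:
Track the strand permutation on 3 strands, starting from identity.
  step 1: s1^-1 swaps positions 1,2 -> [2 1 3]
  step 2: s1^-1 swaps positions 1,2 -> [1 2 3]
  step 3: s2^-1 swaps positions 2,3 -> [1 3 2]
  step 4: s2 swaps positions 2,3 -> [1 2 3]
  step 5: s2^-1 swaps positions 2,3 -> [1 3 2]
  step 6: s1^-1 swaps positions 1,2 -> [3 1 2]
  step 7: s2 swaps positions 2,3 -> [3 2 1]
Final permutation (position -> original strand): [3 2 1]
Closure components = cycle count of this permutation = 2.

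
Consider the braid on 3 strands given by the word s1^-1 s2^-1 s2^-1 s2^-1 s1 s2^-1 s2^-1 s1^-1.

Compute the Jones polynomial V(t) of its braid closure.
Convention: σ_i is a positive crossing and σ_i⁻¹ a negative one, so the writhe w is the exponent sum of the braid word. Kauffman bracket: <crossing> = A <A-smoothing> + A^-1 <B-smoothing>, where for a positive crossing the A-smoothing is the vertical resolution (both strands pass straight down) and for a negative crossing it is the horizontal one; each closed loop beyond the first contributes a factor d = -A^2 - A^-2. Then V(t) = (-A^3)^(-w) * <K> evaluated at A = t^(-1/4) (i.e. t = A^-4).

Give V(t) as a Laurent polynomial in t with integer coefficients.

t^-2 - t^-3 + 3*t^-4 - 3*t^-5 + 3*t^-6 - 3*t^-7 + 2*t^-8 - t^-9

Derivation:
Braid: s1^-1 s2^-1 s2^-1 s2^-1 s1 s2^-1 s2^-1 s1^-1 on 3 strands, 8 crossings.
Writhe w = (#positive) - (#negative) = 1 - 7 = -6.
Computing the Kauffman bracket via state sum. There are 2^8 = 256 states.
Each crossing splits two ways (0=vertical, 1=horizontal). The state's weight is A^(#A-smoothings - #B-smoothings) * d^(loops - 1).
Tabulate the states by total A-exponent and number of loops L (A-exp: L × count):
  A^8: L=6 ×1
  A^6: L=5 ×8
  A^4: L=4 ×27, L=6 ×1
  A^2: L=3 ×49, L=5 ×7
  A^0: L=2 ×49, L=4 ×21
  A^-2: L=1 ×22, L=3 ×34
  A^-4: L=2 ×27, L=4 ×1
  A^-6: L=1 ×5, L=3 ×3
  A^-8: L=2 ×1
Each group contributes A^e * Σ count * d^(L-1):
Powers of d = -A^2 - A^-2: d^2 = A^4 + 2 + A^-4; d^3 = -A^6 - 3*A^2 - 3*A^-2 - A^-6; d^4 = A^8 + 4*A^4 + 6 + 4*A^-4 + A^-8; d^5 = -A^10 - 5*A^6 - 10*A^2 - 10*A^-2 - 5*A^-6 - A^-10.
  A^8 * (d^5) = -A^18 - 5*A^14 - 10*A^10 - 10*A^6 - 5*A^2 - A^-2
  A^6 * (8*d^4) = 8*A^14 + 32*A^10 + 48*A^6 + 32*A^2 + 8*A^-2
  A^4 * (27*d^3 + d^5) = -A^14 - 32*A^10 - 91*A^6 - 91*A^2 - 32*A^-2 - A^-6
  A^2 * (49*d^2 + 7*d^4) = 7*A^10 + 77*A^6 + 140*A^2 + 77*A^-2 + 7*A^-6
  A^0 * (49*d + 21*d^3) = -21*A^6 - 112*A^2 - 112*A^-2 - 21*A^-6
  A^-2 * (22 + 34*d^2) = 34*A^2 + 90*A^-2 + 34*A^-6
  A^-4 * (27*d + d^3) = -A^2 - 30*A^-2 - 30*A^-6 - A^-10
  A^-6 * (5 + 3*d^2) = 3*A^-2 + 11*A^-6 + 3*A^-10
  A^-8 * (d) = -A^-6 - A^-10
Summing the groups: <K> = -A^18 + 2*A^14 - 3*A^10 + 3*A^6 - 3*A^2 + 3*A^-2 - A^-6 + A^-10
Normalise by the writhe: (-A^3)^(-w) = (-A^3)^(6) = A^18, so f(A) = A^18 * <K> = -A^36 + 2*A^32 - 3*A^28 + 3*A^24 - 3*A^20 + 3*A^16 - A^12 + A^8.
Substitute A = t^(-1/4), i.e. A^e → t^(-e/4): V(t) = t^-2 - t^-3 + 3*t^-4 - 3*t^-5 + 3*t^-6 - 3*t^-7 + 2*t^-8 - t^-9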